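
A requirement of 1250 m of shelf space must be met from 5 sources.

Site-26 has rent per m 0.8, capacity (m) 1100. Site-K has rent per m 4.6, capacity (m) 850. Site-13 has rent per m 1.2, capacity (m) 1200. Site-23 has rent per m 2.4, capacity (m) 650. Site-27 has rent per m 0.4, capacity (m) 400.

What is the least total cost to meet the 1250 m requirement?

Cheapest first:
Site-27 at 0.4: take all 400 m — 850 still needed.
Site-26 at 0.8: take 850 of its 1100 — requirement met.
Site-13, Site-23, Site-K: unused.
Cost = 400×0.4 + 850×0.8 = 840.

840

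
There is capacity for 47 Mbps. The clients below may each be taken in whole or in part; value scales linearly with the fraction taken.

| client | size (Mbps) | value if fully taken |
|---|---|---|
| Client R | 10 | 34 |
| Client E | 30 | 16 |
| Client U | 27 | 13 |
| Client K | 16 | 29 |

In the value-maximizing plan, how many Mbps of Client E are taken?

21

Best value per unit of size first: Client R 34/10≈3.4, Client K 29/16≈1.81, Client E 16/30≈0.533, Client U 13/27≈0.481.
Take all of Client R (10 Mbps, value 34) → 37 Mbps left.
Client K: take in full, 16 Mbps for value 29 → 21 left.
Fill the last 21 Mbps with part of Client E: 21/30 of it earns 11.2.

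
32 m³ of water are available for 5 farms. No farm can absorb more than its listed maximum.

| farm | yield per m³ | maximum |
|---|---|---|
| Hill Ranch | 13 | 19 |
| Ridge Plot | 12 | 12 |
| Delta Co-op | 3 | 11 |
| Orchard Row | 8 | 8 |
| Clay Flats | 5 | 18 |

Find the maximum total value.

399

Rank by yield per m³: Hill Ranch 13 > Ridge Plot 12 > Orchard Row 8 > Clay Flats 5 > Delta Co-op 3.
Give Hill Ranch 19 to hit its cap of 19 ; 13 left.
Ridge Plot takes 12 to reach its cap of 12 ; 1 left.
Orchard Row: +1 (room for 8) → 1. Pool exhausted.
Total = 13×19 + 12×12 + 8×1 = 399.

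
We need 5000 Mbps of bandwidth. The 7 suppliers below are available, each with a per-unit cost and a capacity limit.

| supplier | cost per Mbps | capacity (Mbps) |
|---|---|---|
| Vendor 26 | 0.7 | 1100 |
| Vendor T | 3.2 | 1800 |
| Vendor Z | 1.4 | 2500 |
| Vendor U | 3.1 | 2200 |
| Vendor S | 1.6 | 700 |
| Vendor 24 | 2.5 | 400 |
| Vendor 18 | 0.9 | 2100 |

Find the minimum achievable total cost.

5180

Use suppliers in increasing cost order.
Take 1100 from Vendor 26 at 0.7 ; need 3900 more.
Vendor 18 at 0.9: take all 2100 Mbps ; 1800 still needed.
Vendor Z at 1.4: take 1800 of its 2500 ; requirement met.
Vendor S, Vendor 24, Vendor U, Vendor T: unused.
Cost = 1100×0.7 + 2100×0.9 + 1800×1.4 = 5180.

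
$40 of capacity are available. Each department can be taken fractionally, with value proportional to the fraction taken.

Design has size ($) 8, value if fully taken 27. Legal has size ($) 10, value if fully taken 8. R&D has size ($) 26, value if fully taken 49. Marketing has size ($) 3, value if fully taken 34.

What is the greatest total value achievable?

Best value per unit of size first: Marketing 34/3≈11.3, Design 27/8≈3.38, R&D 49/26≈1.88, Legal 8/10≈0.8.
Marketing: take in full, 3 $ for value 34 — 37 left.
Take all of Design (8 $, value 27) — 29 $ left.
All 26 $ of R&D fit (value 49) — 3 remain.
Only 3 $ remain; take 3/10 of Legal for value 8×3/10 = 2.4.
Total value = 112.4.

112.4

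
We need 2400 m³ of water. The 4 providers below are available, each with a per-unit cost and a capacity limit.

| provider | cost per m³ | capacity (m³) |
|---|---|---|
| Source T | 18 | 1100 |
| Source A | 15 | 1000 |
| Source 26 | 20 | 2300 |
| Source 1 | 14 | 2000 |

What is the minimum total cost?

34000

Cheapest first:
Source 1 (14): use full 2000 → 400 m³ to go.
Source A at 15: take 400 of its 1000 → requirement met.
Source T, Source 26: unused.
Cost = 2000×14 + 400×15 = 34000.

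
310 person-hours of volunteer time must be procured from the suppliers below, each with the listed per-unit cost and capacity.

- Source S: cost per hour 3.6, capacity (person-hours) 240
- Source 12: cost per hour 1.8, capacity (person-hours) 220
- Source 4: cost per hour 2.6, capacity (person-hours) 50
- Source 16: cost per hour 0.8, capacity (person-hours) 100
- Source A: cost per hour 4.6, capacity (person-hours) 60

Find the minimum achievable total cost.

Fill from the cheapest supplier first.
Source 16 at 0.8: take all 100 person-hours → 210 still needed.
Take 210 from Source 12 at 1.8 to finish.
Source 4, Source S, Source A: unused.
Cost = 100×0.8 + 210×1.8 = 458.

458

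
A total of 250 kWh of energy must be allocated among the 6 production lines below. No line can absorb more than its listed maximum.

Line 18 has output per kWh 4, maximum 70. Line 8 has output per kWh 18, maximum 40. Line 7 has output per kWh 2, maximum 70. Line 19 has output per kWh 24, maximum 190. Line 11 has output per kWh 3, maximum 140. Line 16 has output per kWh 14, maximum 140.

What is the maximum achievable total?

5560

Rank by output per kWh: Line 19 24 > Line 8 18 > Line 16 14 > Line 18 4 > Line 11 3 > Line 7 2.
Line 19: +190 to 190 (cap) ; 60 left.
Line 8 takes 40 to reach its cap of 40 ; 20 left.
Line 16 has room for 140 but only 20 remain, so it gets 20.
Total = 18×40 + 24×190 + 14×20 = 5560.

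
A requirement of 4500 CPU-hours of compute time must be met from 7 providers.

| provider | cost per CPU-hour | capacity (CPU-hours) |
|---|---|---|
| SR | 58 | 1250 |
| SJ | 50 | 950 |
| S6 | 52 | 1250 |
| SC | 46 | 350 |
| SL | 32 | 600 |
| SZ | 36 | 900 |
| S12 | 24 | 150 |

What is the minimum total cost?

201200

Use providers in increasing cost order.
S12 at 24: take all 150 CPU-hours ; 4350 still needed.
SL (32): use full 600 ; 3750 CPU-hours to go.
Take 900 from SZ at 36 ; need 2850 more.
SC (46): use full 350 ; 2500 CPU-hours to go.
SJ at 50: take all 950 CPU-hours ; 1550 still needed.
S6 (52): use full 1250 ; 300 CPU-hours to go.
Take 300 from SR at 58 to finish.
Cost = 150×24 + 600×32 + 900×36 + 350×46 + 950×50 + 1250×52 + 300×58 = 201200.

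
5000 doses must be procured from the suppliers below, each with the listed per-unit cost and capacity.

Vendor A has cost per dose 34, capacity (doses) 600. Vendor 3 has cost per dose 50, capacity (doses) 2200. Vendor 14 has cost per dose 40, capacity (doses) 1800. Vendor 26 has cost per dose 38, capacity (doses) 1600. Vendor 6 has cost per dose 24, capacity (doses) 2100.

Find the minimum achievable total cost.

159600

Cheapest first:
Vendor 6 at 24: take all 2100 doses — 2900 still needed.
Vendor A at 34: take all 600 doses — 2300 still needed.
Take 1600 from Vendor 26 at 38 — need 700 more.
Vendor 14 at 40: take 700 of its 1800 — requirement met.
Vendor 3: unused.
Cost = 2100×24 + 600×34 + 1600×38 + 700×40 = 159600.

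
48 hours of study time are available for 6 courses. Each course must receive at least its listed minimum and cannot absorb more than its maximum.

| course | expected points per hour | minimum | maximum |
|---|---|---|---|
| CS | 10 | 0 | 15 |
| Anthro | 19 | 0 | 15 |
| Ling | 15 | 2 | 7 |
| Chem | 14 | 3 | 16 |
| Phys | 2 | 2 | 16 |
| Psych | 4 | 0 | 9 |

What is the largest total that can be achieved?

698

Meeting every minimum uses 0+0+2+3+2+0 = 7 hours, leaving 41.
Order the courses by expected points per hour: Anthro 19 > Ling 15 > Chem 14 > CS 10 > Psych 4 > Phys 2.
Anthro takes 15 more to reach its cap of 15 ; 26 left.
Ling: +5 to 7 (cap) ; 21 left.
Chem: +13 to 16 (cap) ; 8 left.
CS: +8 (room for 15) → 8. Pool exhausted.
Total = 10×8 + 19×15 + 15×7 + 14×16 + 2×2 = 698.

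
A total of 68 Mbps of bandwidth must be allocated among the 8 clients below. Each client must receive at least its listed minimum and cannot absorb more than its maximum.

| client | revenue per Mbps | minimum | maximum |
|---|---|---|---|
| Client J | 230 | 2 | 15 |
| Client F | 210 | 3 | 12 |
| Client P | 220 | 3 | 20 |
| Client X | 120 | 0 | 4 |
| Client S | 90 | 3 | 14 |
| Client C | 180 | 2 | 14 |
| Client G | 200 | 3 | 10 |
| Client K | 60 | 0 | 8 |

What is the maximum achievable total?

14080

Meeting every minimum uses 2+3+3+0+3+2+3+0 = 16 Mbps, leaving 52.
Highest revenue per Mbps first: Client J 230 > Client P 220 > Client F 210 > Client G 200 > Client C 180 > Client X 120 > Client S 90 > Client K 60.
Give Client J 13 more to hit its cap of 15 — 39 left.
Client P: +17 to 20 (cap) — 22 left.
Client F takes 9 more to reach its cap of 12 — 13 left.
Give Client G 7 more to hit its cap of 10 — 6 left.
Only 6 left; Client C takes them to reach 8.
Total = 230×15 + 210×12 + 220×20 + 90×3 + 180×8 + 200×10 = 14080.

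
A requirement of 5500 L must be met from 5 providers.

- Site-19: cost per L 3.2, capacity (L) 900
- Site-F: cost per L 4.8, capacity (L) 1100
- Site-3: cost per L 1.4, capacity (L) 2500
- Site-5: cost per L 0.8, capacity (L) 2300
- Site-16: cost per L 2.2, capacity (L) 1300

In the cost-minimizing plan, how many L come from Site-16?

Fill from the cheapest provider first.
Site-5 (0.8): use full 2300 ; 3200 L to go.
Take 2500 from Site-3 at 1.4 ; need 700 more.
Site-16 at 2.2: take 700 of its 1300 ; requirement met.
Site-19, Site-F: unused.

700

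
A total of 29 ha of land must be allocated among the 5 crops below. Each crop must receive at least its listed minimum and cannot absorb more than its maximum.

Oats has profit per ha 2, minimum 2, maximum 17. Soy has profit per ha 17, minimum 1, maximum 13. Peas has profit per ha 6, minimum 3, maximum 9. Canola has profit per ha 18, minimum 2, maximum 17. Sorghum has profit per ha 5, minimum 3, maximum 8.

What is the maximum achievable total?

Meeting every minimum uses 2+1+3+2+3 = 11 ha, leaving 18.
Highest profit per ha first: Canola 18 > Soy 17 > Peas 6 > Sorghum 5 > Oats 2.
Canola: +15 to 17 (cap) ; 3 left.
Only 3 left; Soy takes them to reach 4.
Total = 2×2 + 17×4 + 6×3 + 18×17 + 5×3 = 411.

411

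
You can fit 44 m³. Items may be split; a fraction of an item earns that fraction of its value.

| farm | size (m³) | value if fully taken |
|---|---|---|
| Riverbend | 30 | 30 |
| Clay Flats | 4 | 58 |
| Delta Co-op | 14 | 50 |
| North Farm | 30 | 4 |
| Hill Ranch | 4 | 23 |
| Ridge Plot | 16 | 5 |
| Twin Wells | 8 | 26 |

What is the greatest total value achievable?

171

Best value per unit of size first: Clay Flats 58/4≈14.5, Hill Ranch 23/4≈5.75, Delta Co-op 50/14≈3.57, Twin Wells 26/8≈3.25, Riverbend 30/30≈1, Ridge Plot 5/16≈0.312, North Farm 4/30≈0.133.
All 4 m³ of Clay Flats fit (value 58) ; 40 remain.
Hill Ranch: take in full, 4 m³ for value 23 ; 36 left.
Take all of Delta Co-op (14 m³, value 50) ; 22 m³ left.
All 8 m³ of Twin Wells fit (value 26) ; 14 remain.
Only 14 m³ remain; take 14/30 of Riverbend for value 30×14/30 = 14.
Total value = 171.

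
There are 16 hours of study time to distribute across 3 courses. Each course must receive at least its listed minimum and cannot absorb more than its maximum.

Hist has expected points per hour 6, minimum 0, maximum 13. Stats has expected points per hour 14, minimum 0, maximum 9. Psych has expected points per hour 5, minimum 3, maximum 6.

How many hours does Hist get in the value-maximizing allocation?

4

Meeting every minimum uses 0+0+3 = 3 hours, leaving 13.
Order the courses by expected points per hour: Stats 14 > Hist 6 > Psych 5.
Stats: +9 to 9 (cap) — 4 left.
Hist has room for 13 more but only 4 remain, so it gets 4.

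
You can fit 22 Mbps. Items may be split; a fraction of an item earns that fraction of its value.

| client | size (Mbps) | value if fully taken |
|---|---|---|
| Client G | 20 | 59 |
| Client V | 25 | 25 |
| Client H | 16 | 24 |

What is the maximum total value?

Rank by value-to-size ratio: Client G 59/20≈2.95, Client H 24/16≈1.5, Client V 25/25≈1.
Take all of Client G (20 Mbps, value 59) — 2 Mbps left.
Fill the last 2 Mbps with part of Client H: 2/16 of it earns 3.
Total value = 62.

62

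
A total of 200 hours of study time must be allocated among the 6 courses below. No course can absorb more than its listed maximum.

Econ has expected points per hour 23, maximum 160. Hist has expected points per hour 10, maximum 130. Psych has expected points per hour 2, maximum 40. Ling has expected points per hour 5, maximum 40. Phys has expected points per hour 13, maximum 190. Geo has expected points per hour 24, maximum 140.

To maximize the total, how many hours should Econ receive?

Highest expected points per hour first: Geo 24 > Econ 23 > Phys 13 > Hist 10 > Ling 5 > Psych 2.
Geo: +140 to 140 (cap) → 60 left.
Econ: +60 (room for 160) → 60. Pool exhausted.

60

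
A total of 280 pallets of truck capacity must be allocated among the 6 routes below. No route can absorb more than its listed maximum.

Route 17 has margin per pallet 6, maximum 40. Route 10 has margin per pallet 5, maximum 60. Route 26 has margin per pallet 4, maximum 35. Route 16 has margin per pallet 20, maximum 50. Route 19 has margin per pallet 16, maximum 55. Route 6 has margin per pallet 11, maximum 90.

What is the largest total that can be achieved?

3335

Rank by margin per pallet: Route 16 20 > Route 19 16 > Route 6 11 > Route 17 6 > Route 10 5 > Route 26 4.
Give Route 16 50 to hit its cap of 50 → 230 left.
Route 19: +55 to 55 (cap) → 175 left.
Route 6 takes 90 to reach its cap of 90 → 85 left.
Route 17 takes 40 to reach its cap of 40 → 45 left.
Route 10 has room for 60 but only 45 remain, so it gets 45.
Total = 6×40 + 5×45 + 20×50 + 16×55 + 11×90 = 3335.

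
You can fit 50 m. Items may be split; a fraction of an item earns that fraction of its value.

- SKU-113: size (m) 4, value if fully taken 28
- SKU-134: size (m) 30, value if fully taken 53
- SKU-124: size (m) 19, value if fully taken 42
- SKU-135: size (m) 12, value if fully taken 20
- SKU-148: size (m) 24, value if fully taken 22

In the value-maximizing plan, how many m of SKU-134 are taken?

27

Sort by value density: SKU-113 28/4≈7, SKU-124 42/19≈2.21, SKU-134 53/30≈1.77, SKU-135 20/12≈1.67, SKU-148 22/24≈0.917.
SKU-113: take in full, 4 m for value 28 — 46 left.
Take all of SKU-124 (19 m, value 42) — 27 m left.
Fill the last 27 m with part of SKU-134: 27/30 of it earns 47.7.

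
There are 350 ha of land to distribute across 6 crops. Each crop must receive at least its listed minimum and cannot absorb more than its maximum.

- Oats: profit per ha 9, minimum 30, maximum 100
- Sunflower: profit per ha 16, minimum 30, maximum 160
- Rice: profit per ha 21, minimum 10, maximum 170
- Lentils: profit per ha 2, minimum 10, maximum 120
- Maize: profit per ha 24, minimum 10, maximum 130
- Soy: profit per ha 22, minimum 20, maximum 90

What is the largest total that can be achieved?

7130

Meeting every minimum uses 30+30+10+10+10+20 = 110 ha, leaving 240.
Highest profit per ha first: Maize 24 > Soy 22 > Rice 21 > Sunflower 16 > Oats 9 > Lentils 2.
Give Maize 120 more to hit its cap of 130 → 120 left.
Soy takes 70 more to reach its cap of 90 → 50 left.
Only 50 left; Rice takes them to reach 60.
Total = 9×30 + 16×30 + 21×60 + 2×10 + 24×130 + 22×90 = 7130.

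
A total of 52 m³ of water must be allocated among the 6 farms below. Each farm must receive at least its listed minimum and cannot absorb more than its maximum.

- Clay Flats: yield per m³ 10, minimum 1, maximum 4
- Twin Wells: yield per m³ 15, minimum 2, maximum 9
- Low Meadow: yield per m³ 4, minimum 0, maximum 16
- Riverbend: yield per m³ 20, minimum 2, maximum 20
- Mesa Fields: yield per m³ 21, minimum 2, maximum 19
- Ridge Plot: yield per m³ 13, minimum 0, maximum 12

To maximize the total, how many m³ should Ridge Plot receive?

Meeting every minimum uses 1+2+0+2+2+0 = 7 m³, leaving 45.
Rank by yield per m³: Mesa Fields 21 > Riverbend 20 > Twin Wells 15 > Ridge Plot 13 > Clay Flats 10 > Low Meadow 4.
Mesa Fields takes 17 more to reach its cap of 19 → 28 left.
Riverbend: +18 to 20 (cap) → 10 left.
Give Twin Wells 7 more to hit its cap of 9 → 3 left.
Ridge Plot has room for 12 more but only 3 remain, so it gets 3.

3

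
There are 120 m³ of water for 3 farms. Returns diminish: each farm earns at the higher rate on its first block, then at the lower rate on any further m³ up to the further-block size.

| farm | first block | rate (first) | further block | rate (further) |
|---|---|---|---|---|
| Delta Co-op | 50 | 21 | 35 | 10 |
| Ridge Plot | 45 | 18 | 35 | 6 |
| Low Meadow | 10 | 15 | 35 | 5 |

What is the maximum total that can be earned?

2160

Order all 6 blocks by rate: Delta Co-op/first 21 > Ridge Plot/first 18 > Low Meadow/first 15 > Delta Co-op/second 10 > Ridge Plot/second 6 > Low Meadow/second 5.
Fill Delta Co-op first block (50 at 21) → 70 left.
Fill Ridge Plot first block (45 at 18) → 25 left.
Fill Low Meadow first block (10 at 15) → 15 left.
Delta Co-op/second: +15 of 35 at 10; pool empty.
Total = 21×50 + 18×45 + 15×10 + 10×15 = 2160.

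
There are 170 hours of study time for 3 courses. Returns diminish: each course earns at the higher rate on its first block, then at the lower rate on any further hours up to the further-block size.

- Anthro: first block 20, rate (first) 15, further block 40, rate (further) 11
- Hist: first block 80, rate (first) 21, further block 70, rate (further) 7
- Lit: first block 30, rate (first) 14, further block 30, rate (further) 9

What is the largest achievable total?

Rank every tier by rate: Hist/first 21 > Anthro/first 15 > Lit/first 14 > Anthro/second 11 > Lit/second 9 > Hist/second 7.
Fill Hist first block (80 at 21) → 90 left.
Fill Anthro first block (20 at 15) → 70 left.
Lit/first (14): +30 → 40 left.
Anthro second at 11: fill all 40 → 0 left.
Total = 21×80 + 15×20 + 14×30 + 11×40 = 2840.

2840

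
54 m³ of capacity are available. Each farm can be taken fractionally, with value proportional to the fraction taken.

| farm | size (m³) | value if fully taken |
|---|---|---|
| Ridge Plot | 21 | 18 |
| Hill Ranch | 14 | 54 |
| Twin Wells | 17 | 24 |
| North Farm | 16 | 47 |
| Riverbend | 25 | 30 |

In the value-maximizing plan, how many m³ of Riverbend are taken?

Rank by value-to-size ratio: Hill Ranch 54/14≈3.86, North Farm 47/16≈2.94, Twin Wells 24/17≈1.41, Riverbend 30/25≈1.2, Ridge Plot 18/21≈0.857.
All 14 m³ of Hill Ranch fit (value 54) ; 40 remain.
North Farm: take in full, 16 m³ for value 47 ; 24 left.
Twin Wells: take in full, 17 m³ for value 24 ; 7 left.
Fill the last 7 m³ with part of Riverbend: 7/25 of it earns 8.4.

7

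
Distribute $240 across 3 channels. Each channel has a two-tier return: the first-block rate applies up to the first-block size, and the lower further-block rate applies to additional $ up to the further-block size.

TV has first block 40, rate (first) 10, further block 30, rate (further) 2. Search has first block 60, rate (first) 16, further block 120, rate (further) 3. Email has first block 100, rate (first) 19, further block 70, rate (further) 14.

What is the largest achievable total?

3940

Order all 6 blocks by rate: Email/T1 19 > Search/T1 16 > Email/T2 14 > TV/T1 10 > Search/T2 3 > TV/T2 2.
Email/T1 (19): +100 — 140 left.
Search T1 at 16: fill all 60 — 80 left.
Email/T2 (14): +70 — 10 left.
TV T1 at 10: only 10 left, fill 10.
Total = 19×100 + 16×60 + 14×70 + 10×10 = 3940.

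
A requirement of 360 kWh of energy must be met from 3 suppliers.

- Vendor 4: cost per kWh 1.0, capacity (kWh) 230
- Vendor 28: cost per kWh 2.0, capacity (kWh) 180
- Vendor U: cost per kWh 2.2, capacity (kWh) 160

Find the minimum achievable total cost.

490

Cheapest first:
Vendor 4 at 1.0: take all 230 kWh — 130 still needed.
Vendor 28 at 2.0: take 130 of its 180 — requirement met.
Vendor U: unused.
Cost = 230×1.0 + 130×2.0 = 490.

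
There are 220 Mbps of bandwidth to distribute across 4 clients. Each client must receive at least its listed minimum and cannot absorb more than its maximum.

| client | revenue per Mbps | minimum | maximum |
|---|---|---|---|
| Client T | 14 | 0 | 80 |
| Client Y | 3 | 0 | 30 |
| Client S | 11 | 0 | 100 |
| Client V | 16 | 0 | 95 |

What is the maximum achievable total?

Meeting every minimum uses 0+0+0+0 = 0 Mbps, leaving 220.
Rank by revenue per Mbps: Client V 16 > Client T 14 > Client S 11 > Client Y 3.
Client V: +95 to 95 (cap) — 125 left.
Client T takes 80 more to reach its cap of 80 — 45 left.
Client S: +45 (room for 100) → 45. Pool exhausted.
Total = 14×80 + 11×45 + 16×95 = 3135.

3135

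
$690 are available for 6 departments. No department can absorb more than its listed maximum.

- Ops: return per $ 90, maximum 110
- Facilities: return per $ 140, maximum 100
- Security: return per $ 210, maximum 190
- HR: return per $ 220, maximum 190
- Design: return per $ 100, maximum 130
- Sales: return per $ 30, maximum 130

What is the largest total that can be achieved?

115900

Highest return per $ first: HR 220 > Security 210 > Facilities 140 > Design 100 > Ops 90 > Sales 30.
Give HR 190 to hit its cap of 190 — 500 left.
Security takes 190 to reach its cap of 190 — 310 left.
Facilities: +100 to 100 (cap) — 210 left.
Design takes 130 to reach its cap of 130 — 80 left.
Only 80 left; Ops takes them to reach 80.
Total = 90×80 + 140×100 + 210×190 + 220×190 + 100×130 = 115900.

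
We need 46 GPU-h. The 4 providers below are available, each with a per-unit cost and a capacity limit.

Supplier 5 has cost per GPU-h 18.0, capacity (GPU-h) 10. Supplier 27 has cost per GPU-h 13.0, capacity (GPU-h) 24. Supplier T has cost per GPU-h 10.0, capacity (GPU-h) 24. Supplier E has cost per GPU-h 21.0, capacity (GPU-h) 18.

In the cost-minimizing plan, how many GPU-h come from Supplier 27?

22

Use providers in increasing cost order.
Supplier T (10.0): use full 24 ; 22 GPU-h to go.
Supplier 27 at 13.0: take 22 of its 24 ; requirement met.
Supplier 5, Supplier E: unused.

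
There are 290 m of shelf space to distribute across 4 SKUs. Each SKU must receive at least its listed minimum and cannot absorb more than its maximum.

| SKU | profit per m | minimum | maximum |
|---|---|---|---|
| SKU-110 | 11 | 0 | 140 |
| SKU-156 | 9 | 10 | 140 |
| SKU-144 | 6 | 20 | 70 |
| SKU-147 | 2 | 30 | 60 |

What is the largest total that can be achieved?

Meeting every minimum uses 0+10+20+30 = 60 m, leaving 230.
Rank by profit per m: SKU-110 11 > SKU-156 9 > SKU-144 6 > SKU-147 2.
SKU-110: +140 to 140 (cap) → 90 left.
SKU-156 has room for 130 more but only 90 remain, so it gets 100.
Total = 11×140 + 9×100 + 6×20 + 2×30 = 2620.

2620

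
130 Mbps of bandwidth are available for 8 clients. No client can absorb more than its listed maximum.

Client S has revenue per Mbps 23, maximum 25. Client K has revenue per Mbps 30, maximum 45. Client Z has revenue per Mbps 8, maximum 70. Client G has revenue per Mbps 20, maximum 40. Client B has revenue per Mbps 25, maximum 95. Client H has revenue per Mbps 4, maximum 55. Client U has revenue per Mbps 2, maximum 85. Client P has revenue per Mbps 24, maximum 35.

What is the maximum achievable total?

3475

Rank by revenue per Mbps: Client K 30 > Client B 25 > Client P 24 > Client S 23 > Client G 20 > Client Z 8 > Client H 4 > Client U 2.
Give Client K 45 to hit its cap of 45 ; 85 left.
Client B: +85 (room for 95) → 85. Pool exhausted.
Total = 30×45 + 25×85 = 3475.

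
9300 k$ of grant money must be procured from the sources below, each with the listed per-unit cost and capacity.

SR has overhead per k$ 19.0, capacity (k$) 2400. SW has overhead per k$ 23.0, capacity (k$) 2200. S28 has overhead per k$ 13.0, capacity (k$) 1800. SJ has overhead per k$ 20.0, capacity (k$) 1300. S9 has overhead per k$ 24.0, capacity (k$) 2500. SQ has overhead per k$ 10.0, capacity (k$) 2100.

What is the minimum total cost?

155100

Fill from the cheapest source first.
SQ (10.0): use full 2100 → 7200 k$ to go.
S28 (13.0): use full 1800 → 5400 k$ to go.
SR at 19.0: take all 2400 k$ → 3000 still needed.
SJ at 20.0: take all 1300 k$ → 1700 still needed.
SW at 23.0: take 1700 of its 2200 → requirement met.
S9: unused.
Cost = 2100×10.0 + 1800×13.0 + 2400×19.0 + 1300×20.0 + 1700×23.0 = 155100.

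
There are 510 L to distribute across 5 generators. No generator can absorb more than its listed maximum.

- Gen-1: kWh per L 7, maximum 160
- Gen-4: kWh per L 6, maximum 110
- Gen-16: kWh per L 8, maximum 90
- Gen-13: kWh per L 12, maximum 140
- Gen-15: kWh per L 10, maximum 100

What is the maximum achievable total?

4640

Rank by kWh per L: Gen-13 12 > Gen-15 10 > Gen-16 8 > Gen-1 7 > Gen-4 6.
Gen-13 takes 140 to reach its cap of 140 ; 370 left.
Gen-15 takes 100 to reach its cap of 100 ; 270 left.
Give Gen-16 90 to hit its cap of 90 ; 180 left.
Gen-1: +160 to 160 (cap) ; 20 left.
Only 20 left; Gen-4 takes them to reach 20.
Total = 7×160 + 6×20 + 8×90 + 12×140 + 10×100 = 4640.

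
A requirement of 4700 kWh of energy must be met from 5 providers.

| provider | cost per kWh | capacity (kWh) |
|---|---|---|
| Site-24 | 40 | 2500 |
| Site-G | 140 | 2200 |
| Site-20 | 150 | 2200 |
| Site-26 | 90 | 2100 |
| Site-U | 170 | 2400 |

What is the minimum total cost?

303000

Cheapest first:
Site-24 at 40: take all 2500 kWh → 2200 still needed.
Site-26 (90): use full 2100 → 100 kWh to go.
Site-G (140): take the remaining 100 → done.
Site-20, Site-U: unused.
Cost = 2500×40 + 2100×90 + 100×140 = 303000.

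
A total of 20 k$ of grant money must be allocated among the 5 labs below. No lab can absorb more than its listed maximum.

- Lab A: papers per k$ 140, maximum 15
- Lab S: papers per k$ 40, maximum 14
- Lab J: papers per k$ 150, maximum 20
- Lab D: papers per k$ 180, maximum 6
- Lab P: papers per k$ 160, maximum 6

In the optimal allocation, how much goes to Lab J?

Rank by papers per k$: Lab D 180 > Lab P 160 > Lab J 150 > Lab A 140 > Lab S 40.
Lab D takes 6 to reach its cap of 6 → 14 left.
Lab P takes 6 to reach its cap of 6 → 8 left.
Lab J has room for 20 but only 8 remain, so it gets 8.

8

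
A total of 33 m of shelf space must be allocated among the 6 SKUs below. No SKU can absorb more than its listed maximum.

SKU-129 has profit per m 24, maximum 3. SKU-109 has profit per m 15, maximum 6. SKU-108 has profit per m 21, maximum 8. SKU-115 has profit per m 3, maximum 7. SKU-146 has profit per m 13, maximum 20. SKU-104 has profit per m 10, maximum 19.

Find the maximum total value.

538

Rank by profit per m: SKU-129 24 > SKU-108 21 > SKU-109 15 > SKU-146 13 > SKU-104 10 > SKU-115 3.
Give SKU-129 3 to hit its cap of 3 → 30 left.
SKU-108 takes 8 to reach its cap of 8 → 22 left.
Give SKU-109 6 to hit its cap of 6 → 16 left.
Only 16 left; SKU-146 takes them to reach 16.
Total = 24×3 + 15×6 + 21×8 + 13×16 = 538.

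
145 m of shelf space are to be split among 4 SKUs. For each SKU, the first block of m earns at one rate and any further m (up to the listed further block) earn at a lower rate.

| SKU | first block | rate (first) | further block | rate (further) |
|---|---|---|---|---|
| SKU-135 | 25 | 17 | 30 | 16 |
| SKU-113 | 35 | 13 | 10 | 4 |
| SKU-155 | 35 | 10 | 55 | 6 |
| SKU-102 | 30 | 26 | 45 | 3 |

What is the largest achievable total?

Order all 8 blocks by rate: SKU-102/tier1 26 > SKU-135/tier1 17 > SKU-135/tier2 16 > SKU-113/tier1 13 > SKU-155/tier1 10 > SKU-155/tier2 6 > SKU-113/tier2 4 > SKU-102/tier2 3.
SKU-102/tier1 (26): +30 — 115 left.
Fill SKU-135 tier1 block (25 at 17) — 90 left.
SKU-135/tier2 (16): +30 — 60 left.
SKU-113 tier1 at 13: fill all 35 — 25 left.
25 remain; put them into SKU-155 tier1 at 10.
Total = 26×30 + 17×25 + 16×30 + 13×35 + 10×25 = 2390.

2390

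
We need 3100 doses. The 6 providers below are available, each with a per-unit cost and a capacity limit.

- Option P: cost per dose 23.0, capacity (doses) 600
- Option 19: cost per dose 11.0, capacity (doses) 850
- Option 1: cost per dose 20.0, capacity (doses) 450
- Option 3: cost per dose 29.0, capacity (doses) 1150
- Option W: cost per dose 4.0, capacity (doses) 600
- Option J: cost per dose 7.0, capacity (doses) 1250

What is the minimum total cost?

28500

Fill from the cheapest provider first.
Take 600 from Option W at 4.0 → need 2500 more.
Take 1250 from Option J at 7.0 → need 1250 more.
Take 850 from Option 19 at 11.0 → need 400 more.
Take 400 from Option 1 at 20.0 to finish.
Option P, Option 3: unused.
Cost = 600×4.0 + 1250×7.0 + 850×11.0 + 400×20.0 = 28500.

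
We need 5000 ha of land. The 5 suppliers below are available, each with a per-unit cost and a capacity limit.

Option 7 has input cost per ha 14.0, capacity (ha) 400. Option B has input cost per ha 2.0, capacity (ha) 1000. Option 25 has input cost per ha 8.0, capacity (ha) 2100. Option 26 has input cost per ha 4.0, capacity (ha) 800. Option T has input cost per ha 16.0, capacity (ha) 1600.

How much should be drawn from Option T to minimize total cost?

700

Cheapest first:
Take 1000 from Option B at 2.0 — need 4000 more.
Option 26 (4.0): use full 800 — 3200 ha to go.
Option 25 at 8.0: take all 2100 ha — 1100 still needed.
Take 400 from Option 7 at 14.0 — need 700 more.
Option T at 16.0: take 700 of its 1600 — requirement met.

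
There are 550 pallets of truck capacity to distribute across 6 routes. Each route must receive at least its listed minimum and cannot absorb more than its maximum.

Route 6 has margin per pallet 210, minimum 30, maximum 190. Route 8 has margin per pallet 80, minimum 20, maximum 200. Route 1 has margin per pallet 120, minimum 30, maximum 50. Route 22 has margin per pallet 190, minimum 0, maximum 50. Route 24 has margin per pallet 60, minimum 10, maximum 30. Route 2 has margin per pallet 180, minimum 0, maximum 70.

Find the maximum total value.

83000

Meeting every minimum uses 30+20+30+0+10+0 = 90 pallets, leaving 460.
Rank by margin per pallet: Route 6 210 > Route 22 190 > Route 2 180 > Route 1 120 > Route 8 80 > Route 24 60.
Give Route 6 160 more to hit its cap of 190 ; 300 left.
Give Route 22 50 more to hit its cap of 50 ; 250 left.
Route 2: +70 to 70 (cap) ; 180 left.
Route 1: +20 to 50 (cap) ; 160 left.
Route 8: +160 (room for 180) → 180. Pool exhausted.
Total = 210×190 + 80×180 + 120×50 + 190×50 + 60×10 + 180×70 = 83000.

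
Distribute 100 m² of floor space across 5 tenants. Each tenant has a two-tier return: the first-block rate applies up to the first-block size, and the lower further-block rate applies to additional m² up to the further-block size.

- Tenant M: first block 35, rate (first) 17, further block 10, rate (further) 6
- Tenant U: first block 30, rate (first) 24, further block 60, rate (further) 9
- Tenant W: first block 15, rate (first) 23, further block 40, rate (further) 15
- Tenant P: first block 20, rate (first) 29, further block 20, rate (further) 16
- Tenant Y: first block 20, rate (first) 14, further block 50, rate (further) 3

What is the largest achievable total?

Order all 10 blocks by rate: Tenant P/first 29 > Tenant U/first 24 > Tenant W/first 23 > Tenant M/first 17 > Tenant P/second 16 > Tenant W/second 15 > Tenant Y/first 14 > Tenant U/second 9 > Tenant M/second 6 > Tenant Y/second 3.
Fill Tenant P first block (20 at 29) — 80 left.
Fill Tenant U first block (30 at 24) — 50 left.
Tenant W/first (23): +15 — 35 left.
Tenant M/first (17): +35 — 0 left.
Total = 29×20 + 24×30 + 23×15 + 17×35 = 2240.

2240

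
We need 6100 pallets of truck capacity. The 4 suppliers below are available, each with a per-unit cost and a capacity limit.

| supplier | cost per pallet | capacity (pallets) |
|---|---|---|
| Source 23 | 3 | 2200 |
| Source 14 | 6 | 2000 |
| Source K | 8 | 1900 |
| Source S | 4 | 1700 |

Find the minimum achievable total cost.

27000

Cheapest first:
Take 2200 from Source 23 at 3 — need 3900 more.
Source S (4): use full 1700 — 2200 pallets to go.
Source 14 (6): use full 2000 — 200 pallets to go.
Source K at 8: take 200 of its 1900 — requirement met.
Cost = 2200×3 + 1700×4 + 2000×6 + 200×8 = 27000.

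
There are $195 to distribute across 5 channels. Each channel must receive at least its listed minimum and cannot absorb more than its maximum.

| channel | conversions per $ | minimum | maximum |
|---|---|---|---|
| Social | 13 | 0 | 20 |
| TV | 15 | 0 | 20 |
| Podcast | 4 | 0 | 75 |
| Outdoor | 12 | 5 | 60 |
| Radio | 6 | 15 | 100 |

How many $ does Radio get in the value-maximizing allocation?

95

Meeting every minimum uses 0+0+0+5+15 = 20 $, leaving 175.
Highest conversions per $ first: TV 15 > Social 13 > Outdoor 12 > Radio 6 > Podcast 4.
Give TV 20 more to hit its cap of 20 — 155 left.
Social: +20 to 20 (cap) — 135 left.
Give Outdoor 55 more to hit its cap of 60 — 80 left.
Radio has room for 85 more but only 80 remain, so it gets 95.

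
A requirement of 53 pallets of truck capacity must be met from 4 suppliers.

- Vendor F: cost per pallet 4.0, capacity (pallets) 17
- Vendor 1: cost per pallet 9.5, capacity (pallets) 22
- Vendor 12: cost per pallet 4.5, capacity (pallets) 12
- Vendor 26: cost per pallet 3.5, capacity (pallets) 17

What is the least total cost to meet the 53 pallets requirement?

248

Fill from the cheapest supplier first.
Vendor 26 (3.5): use full 17 ; 36 pallets to go.
Take 17 from Vendor F at 4.0 ; need 19 more.
Vendor 12 (4.5): use full 12 ; 7 pallets to go.
Vendor 1 (9.5): take the remaining 7 ; done.
Cost = 17×3.5 + 17×4.0 + 12×4.5 + 7×9.5 = 248.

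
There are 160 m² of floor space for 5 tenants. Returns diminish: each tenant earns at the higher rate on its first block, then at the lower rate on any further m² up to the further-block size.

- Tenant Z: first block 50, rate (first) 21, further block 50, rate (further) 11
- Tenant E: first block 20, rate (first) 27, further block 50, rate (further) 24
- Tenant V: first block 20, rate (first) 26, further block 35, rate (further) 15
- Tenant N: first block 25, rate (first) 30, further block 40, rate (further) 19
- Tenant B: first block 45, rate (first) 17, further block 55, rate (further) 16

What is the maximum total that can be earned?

3955

Rank every tier by rate: Tenant N/T1 30 > Tenant E/T1 27 > Tenant V/T1 26 > Tenant E/T2 24 > Tenant Z/T1 21 > Tenant N/T2 19 > Tenant B/T1 17 > Tenant B/T2 16 > Tenant V/T2 15 > Tenant Z/T2 11.
Tenant N T1 at 30: fill all 25 ; 135 left.
Tenant E T1 at 27: fill all 20 ; 115 left.
Tenant V T1 at 26: fill all 20 ; 95 left.
Tenant E/T2 (24): +50 ; 45 left.
Tenant Z/T1: +45 of 50 at 21; pool empty.
Total = 30×25 + 27×20 + 26×20 + 24×50 + 21×45 = 3955.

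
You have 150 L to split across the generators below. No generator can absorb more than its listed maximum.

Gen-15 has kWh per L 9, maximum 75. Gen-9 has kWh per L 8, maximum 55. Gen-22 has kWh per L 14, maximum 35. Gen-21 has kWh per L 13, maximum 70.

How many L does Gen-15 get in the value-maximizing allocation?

Highest kWh per L first: Gen-22 14 > Gen-21 13 > Gen-15 9 > Gen-9 8.
Gen-22: +35 to 35 (cap) — 115 left.
Gen-21 takes 70 to reach its cap of 70 — 45 left.
Only 45 left; Gen-15 takes them to reach 45.

45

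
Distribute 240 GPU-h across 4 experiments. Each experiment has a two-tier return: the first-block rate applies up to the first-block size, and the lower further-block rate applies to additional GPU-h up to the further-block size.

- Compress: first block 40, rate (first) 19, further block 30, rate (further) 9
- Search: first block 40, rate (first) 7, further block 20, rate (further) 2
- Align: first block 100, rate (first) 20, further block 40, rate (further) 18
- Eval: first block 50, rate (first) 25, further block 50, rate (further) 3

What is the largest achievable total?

4820

Order all 8 blocks by rate: Eval/T1 25 > Align/T1 20 > Compress/T1 19 > Align/T2 18 > Compress/T2 9 > Search/T1 7 > Eval/T2 3 > Search/T2 2.
Fill Eval T1 block (50 at 25) — 190 left.
Align/T1 (20): +100 — 90 left.
Compress T1 at 19: fill all 40 — 50 left.
Fill Align T2 block (40 at 18) — 10 left.
Compress T2 at 9: only 10 left, fill 10.
Total = 25×50 + 20×100 + 19×40 + 18×40 + 9×10 = 4820.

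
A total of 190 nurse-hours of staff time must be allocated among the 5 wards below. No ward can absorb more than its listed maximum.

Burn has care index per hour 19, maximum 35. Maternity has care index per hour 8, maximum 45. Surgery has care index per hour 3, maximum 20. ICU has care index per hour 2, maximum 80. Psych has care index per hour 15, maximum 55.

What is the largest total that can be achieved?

1980

Order the wards by care index per hour: Burn 19 > Psych 15 > Maternity 8 > Surgery 3 > ICU 2.
Burn: +35 to 35 (cap) — 155 left.
Psych takes 55 to reach its cap of 55 — 100 left.
Maternity takes 45 to reach its cap of 45 — 55 left.
Surgery takes 20 to reach its cap of 20 — 35 left.
ICU: +35 (room for 80) → 35. Pool exhausted.
Total = 19×35 + 8×45 + 3×20 + 2×35 + 15×55 = 1980.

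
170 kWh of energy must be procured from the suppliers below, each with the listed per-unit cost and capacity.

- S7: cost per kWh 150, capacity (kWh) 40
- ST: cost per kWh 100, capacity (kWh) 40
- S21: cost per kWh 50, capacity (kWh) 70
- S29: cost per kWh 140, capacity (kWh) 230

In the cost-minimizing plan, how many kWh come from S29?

60

Cheapest first:
S21 (50): use full 70 ; 100 kWh to go.
ST (100): use full 40 ; 60 kWh to go.
S29 at 140: take 60 of its 230 ; requirement met.
S7: unused.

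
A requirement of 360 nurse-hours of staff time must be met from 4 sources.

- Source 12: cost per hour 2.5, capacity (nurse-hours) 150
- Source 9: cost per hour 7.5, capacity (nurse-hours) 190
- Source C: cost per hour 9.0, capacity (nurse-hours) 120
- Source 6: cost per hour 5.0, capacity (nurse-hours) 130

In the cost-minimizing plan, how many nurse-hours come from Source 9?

80

Use sources in increasing cost order.
Source 12 at 2.5: take all 150 nurse-hours → 210 still needed.
Take 130 from Source 6 at 5.0 → need 80 more.
Take 80 from Source 9 at 7.5 to finish.
Source C: unused.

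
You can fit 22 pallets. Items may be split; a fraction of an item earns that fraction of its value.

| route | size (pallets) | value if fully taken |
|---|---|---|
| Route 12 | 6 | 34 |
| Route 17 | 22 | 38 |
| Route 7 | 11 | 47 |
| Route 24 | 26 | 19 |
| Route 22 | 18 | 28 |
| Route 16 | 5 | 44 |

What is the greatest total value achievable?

Best value per unit of size first: Route 16 44/5≈8.8, Route 12 34/6≈5.67, Route 7 47/11≈4.27, Route 17 38/22≈1.73, Route 22 28/18≈1.56, Route 24 19/26≈0.731.
All 5 pallets of Route 16 fit (value 44) → 17 remain.
Take all of Route 12 (6 pallets, value 34) → 11 pallets left.
Take all of Route 7 (11 pallets, value 47) → 0 pallets left.
Total value = 125.

125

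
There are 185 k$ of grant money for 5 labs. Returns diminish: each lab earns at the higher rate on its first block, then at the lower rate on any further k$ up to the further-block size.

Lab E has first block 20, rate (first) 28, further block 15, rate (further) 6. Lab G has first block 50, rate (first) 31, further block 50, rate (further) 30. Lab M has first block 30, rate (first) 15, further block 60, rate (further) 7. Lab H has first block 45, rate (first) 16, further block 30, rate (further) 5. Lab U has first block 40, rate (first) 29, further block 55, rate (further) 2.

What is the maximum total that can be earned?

Rank every tier by rate: Lab G/T1 31 > Lab G/T2 30 > Lab U/T1 29 > Lab E/T1 28 > Lab H/T1 16 > Lab M/T1 15 > Lab M/T2 7 > Lab E/T2 6 > Lab H/T2 5 > Lab U/T2 2.
Fill Lab G T1 block (50 at 31) ; 135 left.
Lab G/T2 (30): +50 ; 85 left.
Lab U T1 at 29: fill all 40 ; 45 left.
Lab E T1 at 28: fill all 20 ; 25 left.
25 remain; put them into Lab H T1 at 16.
Total = 31×50 + 30×50 + 29×40 + 28×20 + 16×25 = 5170.

5170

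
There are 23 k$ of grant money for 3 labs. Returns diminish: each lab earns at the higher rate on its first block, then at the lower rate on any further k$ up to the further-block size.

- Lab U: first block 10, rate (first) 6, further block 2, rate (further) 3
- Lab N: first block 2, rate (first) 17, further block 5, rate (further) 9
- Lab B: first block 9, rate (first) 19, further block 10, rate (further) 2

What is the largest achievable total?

Treat each block as its own option and order by rate: Lab B/tier1 19 > Lab N/tier1 17 > Lab N/tier2 9 > Lab U/tier1 6 > Lab U/tier2 3 > Lab B/tier2 2.
Lab B tier1 at 19: fill all 9 → 14 left.
Fill Lab N tier1 block (2 at 17) → 12 left.
Lab N tier2 at 9: fill all 5 → 7 left.
Lab U tier1 at 6: only 7 left, fill 7.
Total = 19×9 + 17×2 + 9×5 + 6×7 = 292.

292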